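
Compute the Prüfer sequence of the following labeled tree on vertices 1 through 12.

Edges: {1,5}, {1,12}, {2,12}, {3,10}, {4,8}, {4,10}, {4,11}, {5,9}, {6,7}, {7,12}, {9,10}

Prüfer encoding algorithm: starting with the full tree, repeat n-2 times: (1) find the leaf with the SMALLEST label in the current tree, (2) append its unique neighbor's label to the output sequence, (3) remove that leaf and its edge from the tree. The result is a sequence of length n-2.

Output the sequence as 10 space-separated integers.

Step 1: leaves = {2,3,6,8,11}. Remove smallest leaf 2, emit neighbor 12.
Step 2: leaves = {3,6,8,11}. Remove smallest leaf 3, emit neighbor 10.
Step 3: leaves = {6,8,11}. Remove smallest leaf 6, emit neighbor 7.
Step 4: leaves = {7,8,11}. Remove smallest leaf 7, emit neighbor 12.
Step 5: leaves = {8,11,12}. Remove smallest leaf 8, emit neighbor 4.
Step 6: leaves = {11,12}. Remove smallest leaf 11, emit neighbor 4.
Step 7: leaves = {4,12}. Remove smallest leaf 4, emit neighbor 10.
Step 8: leaves = {10,12}. Remove smallest leaf 10, emit neighbor 9.
Step 9: leaves = {9,12}. Remove smallest leaf 9, emit neighbor 5.
Step 10: leaves = {5,12}. Remove smallest leaf 5, emit neighbor 1.
Done: 2 vertices remain (1, 12). Sequence = [12 10 7 12 4 4 10 9 5 1]

Answer: 12 10 7 12 4 4 10 9 5 1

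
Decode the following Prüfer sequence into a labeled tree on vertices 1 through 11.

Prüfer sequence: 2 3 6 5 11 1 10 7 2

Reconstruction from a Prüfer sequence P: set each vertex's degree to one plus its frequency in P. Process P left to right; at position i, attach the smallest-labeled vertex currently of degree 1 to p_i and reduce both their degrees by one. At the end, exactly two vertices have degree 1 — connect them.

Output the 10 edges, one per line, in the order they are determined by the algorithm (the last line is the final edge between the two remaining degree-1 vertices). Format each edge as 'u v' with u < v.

Answer: 2 4
3 8
3 6
5 6
5 11
1 9
1 10
7 10
2 7
2 11

Derivation:
Initial degrees: {1:2, 2:3, 3:2, 4:1, 5:2, 6:2, 7:2, 8:1, 9:1, 10:2, 11:2}
Step 1: smallest deg-1 vertex = 4, p_1 = 2. Add edge {2,4}. Now deg[4]=0, deg[2]=2.
Step 2: smallest deg-1 vertex = 8, p_2 = 3. Add edge {3,8}. Now deg[8]=0, deg[3]=1.
Step 3: smallest deg-1 vertex = 3, p_3 = 6. Add edge {3,6}. Now deg[3]=0, deg[6]=1.
Step 4: smallest deg-1 vertex = 6, p_4 = 5. Add edge {5,6}. Now deg[6]=0, deg[5]=1.
Step 5: smallest deg-1 vertex = 5, p_5 = 11. Add edge {5,11}. Now deg[5]=0, deg[11]=1.
Step 6: smallest deg-1 vertex = 9, p_6 = 1. Add edge {1,9}. Now deg[9]=0, deg[1]=1.
Step 7: smallest deg-1 vertex = 1, p_7 = 10. Add edge {1,10}. Now deg[1]=0, deg[10]=1.
Step 8: smallest deg-1 vertex = 10, p_8 = 7. Add edge {7,10}. Now deg[10]=0, deg[7]=1.
Step 9: smallest deg-1 vertex = 7, p_9 = 2. Add edge {2,7}. Now deg[7]=0, deg[2]=1.
Final: two remaining deg-1 vertices are 2, 11. Add edge {2,11}.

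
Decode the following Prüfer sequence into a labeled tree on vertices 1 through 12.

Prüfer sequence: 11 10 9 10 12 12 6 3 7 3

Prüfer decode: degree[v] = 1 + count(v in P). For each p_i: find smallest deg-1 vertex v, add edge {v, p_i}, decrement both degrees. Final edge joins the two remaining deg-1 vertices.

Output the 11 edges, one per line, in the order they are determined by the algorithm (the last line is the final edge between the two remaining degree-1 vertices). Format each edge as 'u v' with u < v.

Initial degrees: {1:1, 2:1, 3:3, 4:1, 5:1, 6:2, 7:2, 8:1, 9:2, 10:3, 11:2, 12:3}
Step 1: smallest deg-1 vertex = 1, p_1 = 11. Add edge {1,11}. Now deg[1]=0, deg[11]=1.
Step 2: smallest deg-1 vertex = 2, p_2 = 10. Add edge {2,10}. Now deg[2]=0, deg[10]=2.
Step 3: smallest deg-1 vertex = 4, p_3 = 9. Add edge {4,9}. Now deg[4]=0, deg[9]=1.
Step 4: smallest deg-1 vertex = 5, p_4 = 10. Add edge {5,10}. Now deg[5]=0, deg[10]=1.
Step 5: smallest deg-1 vertex = 8, p_5 = 12. Add edge {8,12}. Now deg[8]=0, deg[12]=2.
Step 6: smallest deg-1 vertex = 9, p_6 = 12. Add edge {9,12}. Now deg[9]=0, deg[12]=1.
Step 7: smallest deg-1 vertex = 10, p_7 = 6. Add edge {6,10}. Now deg[10]=0, deg[6]=1.
Step 8: smallest deg-1 vertex = 6, p_8 = 3. Add edge {3,6}. Now deg[6]=0, deg[3]=2.
Step 9: smallest deg-1 vertex = 11, p_9 = 7. Add edge {7,11}. Now deg[11]=0, deg[7]=1.
Step 10: smallest deg-1 vertex = 7, p_10 = 3. Add edge {3,7}. Now deg[7]=0, deg[3]=1.
Final: two remaining deg-1 vertices are 3, 12. Add edge {3,12}.

Answer: 1 11
2 10
4 9
5 10
8 12
9 12
6 10
3 6
7 11
3 7
3 12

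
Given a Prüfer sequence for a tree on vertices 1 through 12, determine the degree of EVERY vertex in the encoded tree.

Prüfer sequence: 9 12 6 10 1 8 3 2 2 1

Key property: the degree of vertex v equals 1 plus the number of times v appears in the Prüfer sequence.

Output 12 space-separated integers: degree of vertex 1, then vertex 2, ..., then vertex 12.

p_1 = 9: count[9] becomes 1
p_2 = 12: count[12] becomes 1
p_3 = 6: count[6] becomes 1
p_4 = 10: count[10] becomes 1
p_5 = 1: count[1] becomes 1
p_6 = 8: count[8] becomes 1
p_7 = 3: count[3] becomes 1
p_8 = 2: count[2] becomes 1
p_9 = 2: count[2] becomes 2
p_10 = 1: count[1] becomes 2
Degrees (1 + count): deg[1]=1+2=3, deg[2]=1+2=3, deg[3]=1+1=2, deg[4]=1+0=1, deg[5]=1+0=1, deg[6]=1+1=2, deg[7]=1+0=1, deg[8]=1+1=2, deg[9]=1+1=2, deg[10]=1+1=2, deg[11]=1+0=1, deg[12]=1+1=2

Answer: 3 3 2 1 1 2 1 2 2 2 1 2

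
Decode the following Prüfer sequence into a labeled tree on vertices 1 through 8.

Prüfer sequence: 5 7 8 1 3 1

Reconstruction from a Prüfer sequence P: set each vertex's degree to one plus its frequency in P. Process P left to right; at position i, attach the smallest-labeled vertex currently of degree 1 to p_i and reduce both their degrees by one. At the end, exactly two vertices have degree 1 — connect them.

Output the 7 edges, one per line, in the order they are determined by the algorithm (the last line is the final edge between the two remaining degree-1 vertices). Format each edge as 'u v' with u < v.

Initial degrees: {1:3, 2:1, 3:2, 4:1, 5:2, 6:1, 7:2, 8:2}
Step 1: smallest deg-1 vertex = 2, p_1 = 5. Add edge {2,5}. Now deg[2]=0, deg[5]=1.
Step 2: smallest deg-1 vertex = 4, p_2 = 7. Add edge {4,7}. Now deg[4]=0, deg[7]=1.
Step 3: smallest deg-1 vertex = 5, p_3 = 8. Add edge {5,8}. Now deg[5]=0, deg[8]=1.
Step 4: smallest deg-1 vertex = 6, p_4 = 1. Add edge {1,6}. Now deg[6]=0, deg[1]=2.
Step 5: smallest deg-1 vertex = 7, p_5 = 3. Add edge {3,7}. Now deg[7]=0, deg[3]=1.
Step 6: smallest deg-1 vertex = 3, p_6 = 1. Add edge {1,3}. Now deg[3]=0, deg[1]=1.
Final: two remaining deg-1 vertices are 1, 8. Add edge {1,8}.

Answer: 2 5
4 7
5 8
1 6
3 7
1 3
1 8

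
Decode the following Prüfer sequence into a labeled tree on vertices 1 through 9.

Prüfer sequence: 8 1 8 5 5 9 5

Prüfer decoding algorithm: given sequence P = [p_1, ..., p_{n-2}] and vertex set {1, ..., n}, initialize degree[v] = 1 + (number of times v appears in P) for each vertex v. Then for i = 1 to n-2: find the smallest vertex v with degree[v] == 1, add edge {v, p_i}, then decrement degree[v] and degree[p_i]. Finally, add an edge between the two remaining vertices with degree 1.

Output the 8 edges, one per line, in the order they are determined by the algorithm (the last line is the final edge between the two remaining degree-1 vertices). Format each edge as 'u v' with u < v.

Initial degrees: {1:2, 2:1, 3:1, 4:1, 5:4, 6:1, 7:1, 8:3, 9:2}
Step 1: smallest deg-1 vertex = 2, p_1 = 8. Add edge {2,8}. Now deg[2]=0, deg[8]=2.
Step 2: smallest deg-1 vertex = 3, p_2 = 1. Add edge {1,3}. Now deg[3]=0, deg[1]=1.
Step 3: smallest deg-1 vertex = 1, p_3 = 8. Add edge {1,8}. Now deg[1]=0, deg[8]=1.
Step 4: smallest deg-1 vertex = 4, p_4 = 5. Add edge {4,5}. Now deg[4]=0, deg[5]=3.
Step 5: smallest deg-1 vertex = 6, p_5 = 5. Add edge {5,6}. Now deg[6]=0, deg[5]=2.
Step 6: smallest deg-1 vertex = 7, p_6 = 9. Add edge {7,9}. Now deg[7]=0, deg[9]=1.
Step 7: smallest deg-1 vertex = 8, p_7 = 5. Add edge {5,8}. Now deg[8]=0, deg[5]=1.
Final: two remaining deg-1 vertices are 5, 9. Add edge {5,9}.

Answer: 2 8
1 3
1 8
4 5
5 6
7 9
5 8
5 9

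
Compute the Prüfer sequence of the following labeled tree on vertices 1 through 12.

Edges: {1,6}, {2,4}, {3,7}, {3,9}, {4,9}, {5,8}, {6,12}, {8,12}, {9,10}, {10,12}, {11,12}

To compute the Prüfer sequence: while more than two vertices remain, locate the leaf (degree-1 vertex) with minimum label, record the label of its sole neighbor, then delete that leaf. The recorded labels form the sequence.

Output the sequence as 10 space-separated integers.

Step 1: leaves = {1,2,5,7,11}. Remove smallest leaf 1, emit neighbor 6.
Step 2: leaves = {2,5,6,7,11}. Remove smallest leaf 2, emit neighbor 4.
Step 3: leaves = {4,5,6,7,11}. Remove smallest leaf 4, emit neighbor 9.
Step 4: leaves = {5,6,7,11}. Remove smallest leaf 5, emit neighbor 8.
Step 5: leaves = {6,7,8,11}. Remove smallest leaf 6, emit neighbor 12.
Step 6: leaves = {7,8,11}. Remove smallest leaf 7, emit neighbor 3.
Step 7: leaves = {3,8,11}. Remove smallest leaf 3, emit neighbor 9.
Step 8: leaves = {8,9,11}. Remove smallest leaf 8, emit neighbor 12.
Step 9: leaves = {9,11}. Remove smallest leaf 9, emit neighbor 10.
Step 10: leaves = {10,11}. Remove smallest leaf 10, emit neighbor 12.
Done: 2 vertices remain (11, 12). Sequence = [6 4 9 8 12 3 9 12 10 12]

Answer: 6 4 9 8 12 3 9 12 10 12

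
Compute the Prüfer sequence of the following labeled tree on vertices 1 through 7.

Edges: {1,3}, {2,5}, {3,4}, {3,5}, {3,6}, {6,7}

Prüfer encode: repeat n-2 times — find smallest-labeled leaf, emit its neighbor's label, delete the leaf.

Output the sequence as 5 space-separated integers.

Step 1: leaves = {1,2,4,7}. Remove smallest leaf 1, emit neighbor 3.
Step 2: leaves = {2,4,7}. Remove smallest leaf 2, emit neighbor 5.
Step 3: leaves = {4,5,7}. Remove smallest leaf 4, emit neighbor 3.
Step 4: leaves = {5,7}. Remove smallest leaf 5, emit neighbor 3.
Step 5: leaves = {3,7}. Remove smallest leaf 3, emit neighbor 6.
Done: 2 vertices remain (6, 7). Sequence = [3 5 3 3 6]

Answer: 3 5 3 3 6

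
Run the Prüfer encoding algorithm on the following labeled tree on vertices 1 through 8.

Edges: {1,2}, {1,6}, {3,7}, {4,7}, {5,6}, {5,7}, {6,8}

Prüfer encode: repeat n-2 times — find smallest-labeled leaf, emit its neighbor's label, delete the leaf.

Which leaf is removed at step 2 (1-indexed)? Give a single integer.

Answer: 1

Derivation:
Step 1: current leaves = {2,3,4,8}. Remove leaf 2 (neighbor: 1).
Step 2: current leaves = {1,3,4,8}. Remove leaf 1 (neighbor: 6).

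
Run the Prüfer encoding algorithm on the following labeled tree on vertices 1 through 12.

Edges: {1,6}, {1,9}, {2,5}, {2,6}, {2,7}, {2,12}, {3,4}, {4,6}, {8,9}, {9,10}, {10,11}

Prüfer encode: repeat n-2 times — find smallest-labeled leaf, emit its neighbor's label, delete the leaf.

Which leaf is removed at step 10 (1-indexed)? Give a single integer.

Step 1: current leaves = {3,5,7,8,11,12}. Remove leaf 3 (neighbor: 4).
Step 2: current leaves = {4,5,7,8,11,12}. Remove leaf 4 (neighbor: 6).
Step 3: current leaves = {5,7,8,11,12}. Remove leaf 5 (neighbor: 2).
Step 4: current leaves = {7,8,11,12}. Remove leaf 7 (neighbor: 2).
Step 5: current leaves = {8,11,12}. Remove leaf 8 (neighbor: 9).
Step 6: current leaves = {11,12}. Remove leaf 11 (neighbor: 10).
Step 7: current leaves = {10,12}. Remove leaf 10 (neighbor: 9).
Step 8: current leaves = {9,12}. Remove leaf 9 (neighbor: 1).
Step 9: current leaves = {1,12}. Remove leaf 1 (neighbor: 6).
Step 10: current leaves = {6,12}. Remove leaf 6 (neighbor: 2).

Answer: 6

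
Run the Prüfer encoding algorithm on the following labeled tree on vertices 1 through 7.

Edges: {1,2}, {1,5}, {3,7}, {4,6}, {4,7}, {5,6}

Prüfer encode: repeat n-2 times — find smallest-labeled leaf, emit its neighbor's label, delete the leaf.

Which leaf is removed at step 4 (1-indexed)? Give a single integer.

Step 1: current leaves = {2,3}. Remove leaf 2 (neighbor: 1).
Step 2: current leaves = {1,3}. Remove leaf 1 (neighbor: 5).
Step 3: current leaves = {3,5}. Remove leaf 3 (neighbor: 7).
Step 4: current leaves = {5,7}. Remove leaf 5 (neighbor: 6).

Answer: 5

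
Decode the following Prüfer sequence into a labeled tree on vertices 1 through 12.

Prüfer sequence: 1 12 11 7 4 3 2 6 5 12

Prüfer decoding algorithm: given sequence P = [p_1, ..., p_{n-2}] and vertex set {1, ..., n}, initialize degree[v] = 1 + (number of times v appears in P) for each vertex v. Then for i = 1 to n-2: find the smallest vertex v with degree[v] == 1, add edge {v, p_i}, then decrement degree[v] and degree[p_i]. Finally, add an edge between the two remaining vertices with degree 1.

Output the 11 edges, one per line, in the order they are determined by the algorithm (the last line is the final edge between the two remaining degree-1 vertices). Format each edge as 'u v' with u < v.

Initial degrees: {1:2, 2:2, 3:2, 4:2, 5:2, 6:2, 7:2, 8:1, 9:1, 10:1, 11:2, 12:3}
Step 1: smallest deg-1 vertex = 8, p_1 = 1. Add edge {1,8}. Now deg[8]=0, deg[1]=1.
Step 2: smallest deg-1 vertex = 1, p_2 = 12. Add edge {1,12}. Now deg[1]=0, deg[12]=2.
Step 3: smallest deg-1 vertex = 9, p_3 = 11. Add edge {9,11}. Now deg[9]=0, deg[11]=1.
Step 4: smallest deg-1 vertex = 10, p_4 = 7. Add edge {7,10}. Now deg[10]=0, deg[7]=1.
Step 5: smallest deg-1 vertex = 7, p_5 = 4. Add edge {4,7}. Now deg[7]=0, deg[4]=1.
Step 6: smallest deg-1 vertex = 4, p_6 = 3. Add edge {3,4}. Now deg[4]=0, deg[3]=1.
Step 7: smallest deg-1 vertex = 3, p_7 = 2. Add edge {2,3}. Now deg[3]=0, deg[2]=1.
Step 8: smallest deg-1 vertex = 2, p_8 = 6. Add edge {2,6}. Now deg[2]=0, deg[6]=1.
Step 9: smallest deg-1 vertex = 6, p_9 = 5. Add edge {5,6}. Now deg[6]=0, deg[5]=1.
Step 10: smallest deg-1 vertex = 5, p_10 = 12. Add edge {5,12}. Now deg[5]=0, deg[12]=1.
Final: two remaining deg-1 vertices are 11, 12. Add edge {11,12}.

Answer: 1 8
1 12
9 11
7 10
4 7
3 4
2 3
2 6
5 6
5 12
11 12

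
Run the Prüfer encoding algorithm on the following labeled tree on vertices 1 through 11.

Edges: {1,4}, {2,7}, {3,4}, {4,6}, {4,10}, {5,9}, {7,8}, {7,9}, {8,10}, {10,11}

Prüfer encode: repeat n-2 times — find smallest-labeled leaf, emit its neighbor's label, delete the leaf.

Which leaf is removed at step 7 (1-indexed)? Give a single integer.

Answer: 9

Derivation:
Step 1: current leaves = {1,2,3,5,6,11}. Remove leaf 1 (neighbor: 4).
Step 2: current leaves = {2,3,5,6,11}. Remove leaf 2 (neighbor: 7).
Step 3: current leaves = {3,5,6,11}. Remove leaf 3 (neighbor: 4).
Step 4: current leaves = {5,6,11}. Remove leaf 5 (neighbor: 9).
Step 5: current leaves = {6,9,11}. Remove leaf 6 (neighbor: 4).
Step 6: current leaves = {4,9,11}. Remove leaf 4 (neighbor: 10).
Step 7: current leaves = {9,11}. Remove leaf 9 (neighbor: 7).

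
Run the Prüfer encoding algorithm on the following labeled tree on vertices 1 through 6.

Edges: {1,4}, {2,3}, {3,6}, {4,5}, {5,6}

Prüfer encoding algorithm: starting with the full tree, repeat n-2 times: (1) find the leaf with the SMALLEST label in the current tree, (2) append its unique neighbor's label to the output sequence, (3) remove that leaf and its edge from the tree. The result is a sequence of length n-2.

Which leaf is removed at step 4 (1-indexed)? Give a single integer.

Answer: 4

Derivation:
Step 1: current leaves = {1,2}. Remove leaf 1 (neighbor: 4).
Step 2: current leaves = {2,4}. Remove leaf 2 (neighbor: 3).
Step 3: current leaves = {3,4}. Remove leaf 3 (neighbor: 6).
Step 4: current leaves = {4,6}. Remove leaf 4 (neighbor: 5).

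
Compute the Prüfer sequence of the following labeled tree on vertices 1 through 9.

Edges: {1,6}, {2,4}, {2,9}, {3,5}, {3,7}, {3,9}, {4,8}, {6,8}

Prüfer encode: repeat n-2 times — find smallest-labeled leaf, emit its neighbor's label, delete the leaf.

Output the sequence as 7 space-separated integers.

Answer: 6 3 8 3 9 4 2

Derivation:
Step 1: leaves = {1,5,7}. Remove smallest leaf 1, emit neighbor 6.
Step 2: leaves = {5,6,7}. Remove smallest leaf 5, emit neighbor 3.
Step 3: leaves = {6,7}. Remove smallest leaf 6, emit neighbor 8.
Step 4: leaves = {7,8}. Remove smallest leaf 7, emit neighbor 3.
Step 5: leaves = {3,8}. Remove smallest leaf 3, emit neighbor 9.
Step 6: leaves = {8,9}. Remove smallest leaf 8, emit neighbor 4.
Step 7: leaves = {4,9}. Remove smallest leaf 4, emit neighbor 2.
Done: 2 vertices remain (2, 9). Sequence = [6 3 8 3 9 4 2]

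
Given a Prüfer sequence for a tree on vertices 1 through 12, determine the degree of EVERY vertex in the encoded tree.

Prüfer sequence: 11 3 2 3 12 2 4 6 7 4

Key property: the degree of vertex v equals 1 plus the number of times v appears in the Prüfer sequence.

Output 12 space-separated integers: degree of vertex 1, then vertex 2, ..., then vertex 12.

Answer: 1 3 3 3 1 2 2 1 1 1 2 2

Derivation:
p_1 = 11: count[11] becomes 1
p_2 = 3: count[3] becomes 1
p_3 = 2: count[2] becomes 1
p_4 = 3: count[3] becomes 2
p_5 = 12: count[12] becomes 1
p_6 = 2: count[2] becomes 2
p_7 = 4: count[4] becomes 1
p_8 = 6: count[6] becomes 1
p_9 = 7: count[7] becomes 1
p_10 = 4: count[4] becomes 2
Degrees (1 + count): deg[1]=1+0=1, deg[2]=1+2=3, deg[3]=1+2=3, deg[4]=1+2=3, deg[5]=1+0=1, deg[6]=1+1=2, deg[7]=1+1=2, deg[8]=1+0=1, deg[9]=1+0=1, deg[10]=1+0=1, deg[11]=1+1=2, deg[12]=1+1=2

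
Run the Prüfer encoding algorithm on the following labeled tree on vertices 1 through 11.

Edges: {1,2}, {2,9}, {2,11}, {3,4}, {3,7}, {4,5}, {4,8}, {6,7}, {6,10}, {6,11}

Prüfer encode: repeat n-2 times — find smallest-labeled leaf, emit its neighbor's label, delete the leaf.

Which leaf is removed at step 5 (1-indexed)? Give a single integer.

Step 1: current leaves = {1,5,8,9,10}. Remove leaf 1 (neighbor: 2).
Step 2: current leaves = {5,8,9,10}. Remove leaf 5 (neighbor: 4).
Step 3: current leaves = {8,9,10}. Remove leaf 8 (neighbor: 4).
Step 4: current leaves = {4,9,10}. Remove leaf 4 (neighbor: 3).
Step 5: current leaves = {3,9,10}. Remove leaf 3 (neighbor: 7).

Answer: 3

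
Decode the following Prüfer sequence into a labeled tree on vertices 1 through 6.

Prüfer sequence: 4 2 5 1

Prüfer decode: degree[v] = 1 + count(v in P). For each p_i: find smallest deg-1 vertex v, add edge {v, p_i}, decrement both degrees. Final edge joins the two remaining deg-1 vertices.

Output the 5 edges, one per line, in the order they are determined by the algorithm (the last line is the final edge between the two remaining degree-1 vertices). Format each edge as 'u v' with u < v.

Answer: 3 4
2 4
2 5
1 5
1 6

Derivation:
Initial degrees: {1:2, 2:2, 3:1, 4:2, 5:2, 6:1}
Step 1: smallest deg-1 vertex = 3, p_1 = 4. Add edge {3,4}. Now deg[3]=0, deg[4]=1.
Step 2: smallest deg-1 vertex = 4, p_2 = 2. Add edge {2,4}. Now deg[4]=0, deg[2]=1.
Step 3: smallest deg-1 vertex = 2, p_3 = 5. Add edge {2,5}. Now deg[2]=0, deg[5]=1.
Step 4: smallest deg-1 vertex = 5, p_4 = 1. Add edge {1,5}. Now deg[5]=0, deg[1]=1.
Final: two remaining deg-1 vertices are 1, 6. Add edge {1,6}.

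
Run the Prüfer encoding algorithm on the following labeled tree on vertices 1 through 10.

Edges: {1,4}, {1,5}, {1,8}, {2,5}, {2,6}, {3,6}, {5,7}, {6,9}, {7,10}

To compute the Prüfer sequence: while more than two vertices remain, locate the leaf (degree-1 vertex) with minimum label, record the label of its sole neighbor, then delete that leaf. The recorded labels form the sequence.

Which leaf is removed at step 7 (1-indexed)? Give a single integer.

Answer: 2

Derivation:
Step 1: current leaves = {3,4,8,9,10}. Remove leaf 3 (neighbor: 6).
Step 2: current leaves = {4,8,9,10}. Remove leaf 4 (neighbor: 1).
Step 3: current leaves = {8,9,10}. Remove leaf 8 (neighbor: 1).
Step 4: current leaves = {1,9,10}. Remove leaf 1 (neighbor: 5).
Step 5: current leaves = {9,10}. Remove leaf 9 (neighbor: 6).
Step 6: current leaves = {6,10}. Remove leaf 6 (neighbor: 2).
Step 7: current leaves = {2,10}. Remove leaf 2 (neighbor: 5).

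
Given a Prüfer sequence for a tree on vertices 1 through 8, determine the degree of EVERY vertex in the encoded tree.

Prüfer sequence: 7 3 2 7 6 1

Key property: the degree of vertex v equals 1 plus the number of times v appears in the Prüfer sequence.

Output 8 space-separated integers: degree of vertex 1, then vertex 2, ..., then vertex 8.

Answer: 2 2 2 1 1 2 3 1

Derivation:
p_1 = 7: count[7] becomes 1
p_2 = 3: count[3] becomes 1
p_3 = 2: count[2] becomes 1
p_4 = 7: count[7] becomes 2
p_5 = 6: count[6] becomes 1
p_6 = 1: count[1] becomes 1
Degrees (1 + count): deg[1]=1+1=2, deg[2]=1+1=2, deg[3]=1+1=2, deg[4]=1+0=1, deg[5]=1+0=1, deg[6]=1+1=2, deg[7]=1+2=3, deg[8]=1+0=1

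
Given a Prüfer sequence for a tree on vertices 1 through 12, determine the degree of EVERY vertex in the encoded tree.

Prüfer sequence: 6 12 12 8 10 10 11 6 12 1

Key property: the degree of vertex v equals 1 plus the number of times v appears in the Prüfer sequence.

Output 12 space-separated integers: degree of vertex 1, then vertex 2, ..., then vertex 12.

Answer: 2 1 1 1 1 3 1 2 1 3 2 4

Derivation:
p_1 = 6: count[6] becomes 1
p_2 = 12: count[12] becomes 1
p_3 = 12: count[12] becomes 2
p_4 = 8: count[8] becomes 1
p_5 = 10: count[10] becomes 1
p_6 = 10: count[10] becomes 2
p_7 = 11: count[11] becomes 1
p_8 = 6: count[6] becomes 2
p_9 = 12: count[12] becomes 3
p_10 = 1: count[1] becomes 1
Degrees (1 + count): deg[1]=1+1=2, deg[2]=1+0=1, deg[3]=1+0=1, deg[4]=1+0=1, deg[5]=1+0=1, deg[6]=1+2=3, deg[7]=1+0=1, deg[8]=1+1=2, deg[9]=1+0=1, deg[10]=1+2=3, deg[11]=1+1=2, deg[12]=1+3=4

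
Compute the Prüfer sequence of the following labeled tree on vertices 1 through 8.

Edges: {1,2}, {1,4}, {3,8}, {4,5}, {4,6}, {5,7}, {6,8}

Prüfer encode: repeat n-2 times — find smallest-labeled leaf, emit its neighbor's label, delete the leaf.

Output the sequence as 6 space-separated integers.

Answer: 1 4 8 5 4 6

Derivation:
Step 1: leaves = {2,3,7}. Remove smallest leaf 2, emit neighbor 1.
Step 2: leaves = {1,3,7}. Remove smallest leaf 1, emit neighbor 4.
Step 3: leaves = {3,7}. Remove smallest leaf 3, emit neighbor 8.
Step 4: leaves = {7,8}. Remove smallest leaf 7, emit neighbor 5.
Step 5: leaves = {5,8}. Remove smallest leaf 5, emit neighbor 4.
Step 6: leaves = {4,8}. Remove smallest leaf 4, emit neighbor 6.
Done: 2 vertices remain (6, 8). Sequence = [1 4 8 5 4 6]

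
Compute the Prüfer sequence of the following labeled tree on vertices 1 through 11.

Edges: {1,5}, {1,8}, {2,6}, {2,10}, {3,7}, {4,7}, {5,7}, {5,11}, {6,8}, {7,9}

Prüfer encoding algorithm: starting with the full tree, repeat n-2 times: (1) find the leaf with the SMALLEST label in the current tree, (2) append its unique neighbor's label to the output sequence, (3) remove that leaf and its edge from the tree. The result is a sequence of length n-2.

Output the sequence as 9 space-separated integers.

Answer: 7 7 7 5 2 6 8 1 5

Derivation:
Step 1: leaves = {3,4,9,10,11}. Remove smallest leaf 3, emit neighbor 7.
Step 2: leaves = {4,9,10,11}. Remove smallest leaf 4, emit neighbor 7.
Step 3: leaves = {9,10,11}. Remove smallest leaf 9, emit neighbor 7.
Step 4: leaves = {7,10,11}. Remove smallest leaf 7, emit neighbor 5.
Step 5: leaves = {10,11}. Remove smallest leaf 10, emit neighbor 2.
Step 6: leaves = {2,11}. Remove smallest leaf 2, emit neighbor 6.
Step 7: leaves = {6,11}. Remove smallest leaf 6, emit neighbor 8.
Step 8: leaves = {8,11}. Remove smallest leaf 8, emit neighbor 1.
Step 9: leaves = {1,11}. Remove smallest leaf 1, emit neighbor 5.
Done: 2 vertices remain (5, 11). Sequence = [7 7 7 5 2 6 8 1 5]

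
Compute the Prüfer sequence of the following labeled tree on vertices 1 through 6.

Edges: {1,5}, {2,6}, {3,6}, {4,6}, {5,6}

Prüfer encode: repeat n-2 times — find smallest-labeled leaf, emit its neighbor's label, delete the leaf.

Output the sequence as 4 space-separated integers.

Step 1: leaves = {1,2,3,4}. Remove smallest leaf 1, emit neighbor 5.
Step 2: leaves = {2,3,4,5}. Remove smallest leaf 2, emit neighbor 6.
Step 3: leaves = {3,4,5}. Remove smallest leaf 3, emit neighbor 6.
Step 4: leaves = {4,5}. Remove smallest leaf 4, emit neighbor 6.
Done: 2 vertices remain (5, 6). Sequence = [5 6 6 6]

Answer: 5 6 6 6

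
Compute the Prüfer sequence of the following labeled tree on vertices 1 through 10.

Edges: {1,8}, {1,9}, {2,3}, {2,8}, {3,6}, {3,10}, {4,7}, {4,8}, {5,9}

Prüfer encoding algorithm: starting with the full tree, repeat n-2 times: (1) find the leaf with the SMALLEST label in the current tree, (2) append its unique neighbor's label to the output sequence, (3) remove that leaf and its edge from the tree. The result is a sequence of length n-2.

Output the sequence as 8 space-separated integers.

Answer: 9 3 4 8 1 8 2 3

Derivation:
Step 1: leaves = {5,6,7,10}. Remove smallest leaf 5, emit neighbor 9.
Step 2: leaves = {6,7,9,10}. Remove smallest leaf 6, emit neighbor 3.
Step 3: leaves = {7,9,10}. Remove smallest leaf 7, emit neighbor 4.
Step 4: leaves = {4,9,10}. Remove smallest leaf 4, emit neighbor 8.
Step 5: leaves = {9,10}. Remove smallest leaf 9, emit neighbor 1.
Step 6: leaves = {1,10}. Remove smallest leaf 1, emit neighbor 8.
Step 7: leaves = {8,10}. Remove smallest leaf 8, emit neighbor 2.
Step 8: leaves = {2,10}. Remove smallest leaf 2, emit neighbor 3.
Done: 2 vertices remain (3, 10). Sequence = [9 3 4 8 1 8 2 3]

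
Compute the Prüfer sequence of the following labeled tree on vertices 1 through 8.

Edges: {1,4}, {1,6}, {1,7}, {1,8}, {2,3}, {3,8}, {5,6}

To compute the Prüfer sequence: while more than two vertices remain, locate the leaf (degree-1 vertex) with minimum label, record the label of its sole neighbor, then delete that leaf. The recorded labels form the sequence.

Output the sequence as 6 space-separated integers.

Answer: 3 8 1 6 1 1

Derivation:
Step 1: leaves = {2,4,5,7}. Remove smallest leaf 2, emit neighbor 3.
Step 2: leaves = {3,4,5,7}. Remove smallest leaf 3, emit neighbor 8.
Step 3: leaves = {4,5,7,8}. Remove smallest leaf 4, emit neighbor 1.
Step 4: leaves = {5,7,8}. Remove smallest leaf 5, emit neighbor 6.
Step 5: leaves = {6,7,8}. Remove smallest leaf 6, emit neighbor 1.
Step 6: leaves = {7,8}. Remove smallest leaf 7, emit neighbor 1.
Done: 2 vertices remain (1, 8). Sequence = [3 8 1 6 1 1]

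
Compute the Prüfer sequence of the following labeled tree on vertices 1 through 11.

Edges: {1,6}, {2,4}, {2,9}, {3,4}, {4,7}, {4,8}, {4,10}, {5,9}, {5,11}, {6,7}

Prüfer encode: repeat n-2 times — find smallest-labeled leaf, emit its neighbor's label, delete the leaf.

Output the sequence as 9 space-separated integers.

Answer: 6 4 7 4 4 4 2 9 5

Derivation:
Step 1: leaves = {1,3,8,10,11}. Remove smallest leaf 1, emit neighbor 6.
Step 2: leaves = {3,6,8,10,11}. Remove smallest leaf 3, emit neighbor 4.
Step 3: leaves = {6,8,10,11}. Remove smallest leaf 6, emit neighbor 7.
Step 4: leaves = {7,8,10,11}. Remove smallest leaf 7, emit neighbor 4.
Step 5: leaves = {8,10,11}. Remove smallest leaf 8, emit neighbor 4.
Step 6: leaves = {10,11}. Remove smallest leaf 10, emit neighbor 4.
Step 7: leaves = {4,11}. Remove smallest leaf 4, emit neighbor 2.
Step 8: leaves = {2,11}. Remove smallest leaf 2, emit neighbor 9.
Step 9: leaves = {9,11}. Remove smallest leaf 9, emit neighbor 5.
Done: 2 vertices remain (5, 11). Sequence = [6 4 7 4 4 4 2 9 5]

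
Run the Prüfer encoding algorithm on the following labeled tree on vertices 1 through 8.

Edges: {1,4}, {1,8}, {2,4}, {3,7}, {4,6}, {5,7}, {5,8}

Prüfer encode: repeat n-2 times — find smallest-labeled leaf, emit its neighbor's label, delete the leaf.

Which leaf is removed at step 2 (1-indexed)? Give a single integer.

Step 1: current leaves = {2,3,6}. Remove leaf 2 (neighbor: 4).
Step 2: current leaves = {3,6}. Remove leaf 3 (neighbor: 7).

Answer: 3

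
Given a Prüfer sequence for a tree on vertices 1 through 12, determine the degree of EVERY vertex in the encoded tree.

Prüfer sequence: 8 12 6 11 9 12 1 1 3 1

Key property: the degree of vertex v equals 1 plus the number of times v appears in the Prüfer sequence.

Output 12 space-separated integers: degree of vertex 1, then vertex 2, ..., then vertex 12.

Answer: 4 1 2 1 1 2 1 2 2 1 2 3

Derivation:
p_1 = 8: count[8] becomes 1
p_2 = 12: count[12] becomes 1
p_3 = 6: count[6] becomes 1
p_4 = 11: count[11] becomes 1
p_5 = 9: count[9] becomes 1
p_6 = 12: count[12] becomes 2
p_7 = 1: count[1] becomes 1
p_8 = 1: count[1] becomes 2
p_9 = 3: count[3] becomes 1
p_10 = 1: count[1] becomes 3
Degrees (1 + count): deg[1]=1+3=4, deg[2]=1+0=1, deg[3]=1+1=2, deg[4]=1+0=1, deg[5]=1+0=1, deg[6]=1+1=2, deg[7]=1+0=1, deg[8]=1+1=2, deg[9]=1+1=2, deg[10]=1+0=1, deg[11]=1+1=2, deg[12]=1+2=3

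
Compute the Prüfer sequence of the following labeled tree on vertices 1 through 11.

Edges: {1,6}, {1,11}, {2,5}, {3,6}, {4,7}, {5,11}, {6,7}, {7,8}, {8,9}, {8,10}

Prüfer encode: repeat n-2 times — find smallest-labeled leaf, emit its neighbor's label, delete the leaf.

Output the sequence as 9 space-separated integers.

Answer: 5 6 7 11 8 8 7 6 1

Derivation:
Step 1: leaves = {2,3,4,9,10}. Remove smallest leaf 2, emit neighbor 5.
Step 2: leaves = {3,4,5,9,10}. Remove smallest leaf 3, emit neighbor 6.
Step 3: leaves = {4,5,9,10}. Remove smallest leaf 4, emit neighbor 7.
Step 4: leaves = {5,9,10}. Remove smallest leaf 5, emit neighbor 11.
Step 5: leaves = {9,10,11}. Remove smallest leaf 9, emit neighbor 8.
Step 6: leaves = {10,11}. Remove smallest leaf 10, emit neighbor 8.
Step 7: leaves = {8,11}. Remove smallest leaf 8, emit neighbor 7.
Step 8: leaves = {7,11}. Remove smallest leaf 7, emit neighbor 6.
Step 9: leaves = {6,11}. Remove smallest leaf 6, emit neighbor 1.
Done: 2 vertices remain (1, 11). Sequence = [5 6 7 11 8 8 7 6 1]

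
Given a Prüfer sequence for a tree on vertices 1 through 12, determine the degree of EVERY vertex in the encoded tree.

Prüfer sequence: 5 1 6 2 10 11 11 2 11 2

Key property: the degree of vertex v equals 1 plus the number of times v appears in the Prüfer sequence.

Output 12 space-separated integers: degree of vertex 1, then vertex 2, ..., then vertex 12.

p_1 = 5: count[5] becomes 1
p_2 = 1: count[1] becomes 1
p_3 = 6: count[6] becomes 1
p_4 = 2: count[2] becomes 1
p_5 = 10: count[10] becomes 1
p_6 = 11: count[11] becomes 1
p_7 = 11: count[11] becomes 2
p_8 = 2: count[2] becomes 2
p_9 = 11: count[11] becomes 3
p_10 = 2: count[2] becomes 3
Degrees (1 + count): deg[1]=1+1=2, deg[2]=1+3=4, deg[3]=1+0=1, deg[4]=1+0=1, deg[5]=1+1=2, deg[6]=1+1=2, deg[7]=1+0=1, deg[8]=1+0=1, deg[9]=1+0=1, deg[10]=1+1=2, deg[11]=1+3=4, deg[12]=1+0=1

Answer: 2 4 1 1 2 2 1 1 1 2 4 1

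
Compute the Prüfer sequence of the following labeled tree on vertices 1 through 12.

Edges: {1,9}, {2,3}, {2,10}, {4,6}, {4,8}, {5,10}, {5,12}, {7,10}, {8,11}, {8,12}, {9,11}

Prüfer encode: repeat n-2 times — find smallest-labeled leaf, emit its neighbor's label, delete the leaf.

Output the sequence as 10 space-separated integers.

Step 1: leaves = {1,3,6,7}. Remove smallest leaf 1, emit neighbor 9.
Step 2: leaves = {3,6,7,9}. Remove smallest leaf 3, emit neighbor 2.
Step 3: leaves = {2,6,7,9}. Remove smallest leaf 2, emit neighbor 10.
Step 4: leaves = {6,7,9}. Remove smallest leaf 6, emit neighbor 4.
Step 5: leaves = {4,7,9}. Remove smallest leaf 4, emit neighbor 8.
Step 6: leaves = {7,9}. Remove smallest leaf 7, emit neighbor 10.
Step 7: leaves = {9,10}. Remove smallest leaf 9, emit neighbor 11.
Step 8: leaves = {10,11}. Remove smallest leaf 10, emit neighbor 5.
Step 9: leaves = {5,11}. Remove smallest leaf 5, emit neighbor 12.
Step 10: leaves = {11,12}. Remove smallest leaf 11, emit neighbor 8.
Done: 2 vertices remain (8, 12). Sequence = [9 2 10 4 8 10 11 5 12 8]

Answer: 9 2 10 4 8 10 11 5 12 8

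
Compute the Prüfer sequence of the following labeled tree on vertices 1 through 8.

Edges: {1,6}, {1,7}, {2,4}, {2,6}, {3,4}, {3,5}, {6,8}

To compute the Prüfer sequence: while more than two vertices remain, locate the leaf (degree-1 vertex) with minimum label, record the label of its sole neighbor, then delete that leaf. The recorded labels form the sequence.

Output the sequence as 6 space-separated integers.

Step 1: leaves = {5,7,8}. Remove smallest leaf 5, emit neighbor 3.
Step 2: leaves = {3,7,8}. Remove smallest leaf 3, emit neighbor 4.
Step 3: leaves = {4,7,8}. Remove smallest leaf 4, emit neighbor 2.
Step 4: leaves = {2,7,8}. Remove smallest leaf 2, emit neighbor 6.
Step 5: leaves = {7,8}. Remove smallest leaf 7, emit neighbor 1.
Step 6: leaves = {1,8}. Remove smallest leaf 1, emit neighbor 6.
Done: 2 vertices remain (6, 8). Sequence = [3 4 2 6 1 6]

Answer: 3 4 2 6 1 6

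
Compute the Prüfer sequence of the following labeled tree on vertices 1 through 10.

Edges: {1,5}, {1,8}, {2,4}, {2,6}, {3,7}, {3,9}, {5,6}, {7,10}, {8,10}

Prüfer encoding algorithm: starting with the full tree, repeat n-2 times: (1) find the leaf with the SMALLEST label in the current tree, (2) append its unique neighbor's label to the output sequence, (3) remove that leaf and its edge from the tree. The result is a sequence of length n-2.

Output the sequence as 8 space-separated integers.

Step 1: leaves = {4,9}. Remove smallest leaf 4, emit neighbor 2.
Step 2: leaves = {2,9}. Remove smallest leaf 2, emit neighbor 6.
Step 3: leaves = {6,9}. Remove smallest leaf 6, emit neighbor 5.
Step 4: leaves = {5,9}. Remove smallest leaf 5, emit neighbor 1.
Step 5: leaves = {1,9}. Remove smallest leaf 1, emit neighbor 8.
Step 6: leaves = {8,9}. Remove smallest leaf 8, emit neighbor 10.
Step 7: leaves = {9,10}. Remove smallest leaf 9, emit neighbor 3.
Step 8: leaves = {3,10}. Remove smallest leaf 3, emit neighbor 7.
Done: 2 vertices remain (7, 10). Sequence = [2 6 5 1 8 10 3 7]

Answer: 2 6 5 1 8 10 3 7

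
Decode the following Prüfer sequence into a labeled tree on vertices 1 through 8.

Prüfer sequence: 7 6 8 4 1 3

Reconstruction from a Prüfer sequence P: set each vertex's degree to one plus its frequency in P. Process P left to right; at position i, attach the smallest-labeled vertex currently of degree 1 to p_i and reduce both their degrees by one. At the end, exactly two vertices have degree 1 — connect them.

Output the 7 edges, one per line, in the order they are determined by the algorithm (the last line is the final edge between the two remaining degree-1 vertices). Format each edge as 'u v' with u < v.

Initial degrees: {1:2, 2:1, 3:2, 4:2, 5:1, 6:2, 7:2, 8:2}
Step 1: smallest deg-1 vertex = 2, p_1 = 7. Add edge {2,7}. Now deg[2]=0, deg[7]=1.
Step 2: smallest deg-1 vertex = 5, p_2 = 6. Add edge {5,6}. Now deg[5]=0, deg[6]=1.
Step 3: smallest deg-1 vertex = 6, p_3 = 8. Add edge {6,8}. Now deg[6]=0, deg[8]=1.
Step 4: smallest deg-1 vertex = 7, p_4 = 4. Add edge {4,7}. Now deg[7]=0, deg[4]=1.
Step 5: smallest deg-1 vertex = 4, p_5 = 1. Add edge {1,4}. Now deg[4]=0, deg[1]=1.
Step 6: smallest deg-1 vertex = 1, p_6 = 3. Add edge {1,3}. Now deg[1]=0, deg[3]=1.
Final: two remaining deg-1 vertices are 3, 8. Add edge {3,8}.

Answer: 2 7
5 6
6 8
4 7
1 4
1 3
3 8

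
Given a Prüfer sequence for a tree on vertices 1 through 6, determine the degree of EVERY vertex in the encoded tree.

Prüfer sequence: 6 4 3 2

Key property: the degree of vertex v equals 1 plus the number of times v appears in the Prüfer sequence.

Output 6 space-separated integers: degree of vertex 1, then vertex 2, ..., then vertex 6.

p_1 = 6: count[6] becomes 1
p_2 = 4: count[4] becomes 1
p_3 = 3: count[3] becomes 1
p_4 = 2: count[2] becomes 1
Degrees (1 + count): deg[1]=1+0=1, deg[2]=1+1=2, deg[3]=1+1=2, deg[4]=1+1=2, deg[5]=1+0=1, deg[6]=1+1=2

Answer: 1 2 2 2 1 2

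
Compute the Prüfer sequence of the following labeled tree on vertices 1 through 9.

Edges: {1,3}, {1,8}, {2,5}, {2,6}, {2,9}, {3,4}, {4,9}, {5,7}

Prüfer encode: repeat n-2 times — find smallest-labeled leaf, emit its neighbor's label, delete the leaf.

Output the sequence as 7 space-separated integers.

Answer: 2 5 2 9 1 3 4

Derivation:
Step 1: leaves = {6,7,8}. Remove smallest leaf 6, emit neighbor 2.
Step 2: leaves = {7,8}. Remove smallest leaf 7, emit neighbor 5.
Step 3: leaves = {5,8}. Remove smallest leaf 5, emit neighbor 2.
Step 4: leaves = {2,8}. Remove smallest leaf 2, emit neighbor 9.
Step 5: leaves = {8,9}. Remove smallest leaf 8, emit neighbor 1.
Step 6: leaves = {1,9}. Remove smallest leaf 1, emit neighbor 3.
Step 7: leaves = {3,9}. Remove smallest leaf 3, emit neighbor 4.
Done: 2 vertices remain (4, 9). Sequence = [2 5 2 9 1 3 4]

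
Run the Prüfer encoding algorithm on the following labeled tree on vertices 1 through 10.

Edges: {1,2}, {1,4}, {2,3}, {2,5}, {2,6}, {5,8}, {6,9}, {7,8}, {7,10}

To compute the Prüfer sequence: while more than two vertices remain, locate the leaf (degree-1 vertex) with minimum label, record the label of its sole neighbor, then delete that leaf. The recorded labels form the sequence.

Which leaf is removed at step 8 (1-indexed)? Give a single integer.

Answer: 8

Derivation:
Step 1: current leaves = {3,4,9,10}. Remove leaf 3 (neighbor: 2).
Step 2: current leaves = {4,9,10}. Remove leaf 4 (neighbor: 1).
Step 3: current leaves = {1,9,10}. Remove leaf 1 (neighbor: 2).
Step 4: current leaves = {9,10}. Remove leaf 9 (neighbor: 6).
Step 5: current leaves = {6,10}. Remove leaf 6 (neighbor: 2).
Step 6: current leaves = {2,10}. Remove leaf 2 (neighbor: 5).
Step 7: current leaves = {5,10}. Remove leaf 5 (neighbor: 8).
Step 8: current leaves = {8,10}. Remove leaf 8 (neighbor: 7).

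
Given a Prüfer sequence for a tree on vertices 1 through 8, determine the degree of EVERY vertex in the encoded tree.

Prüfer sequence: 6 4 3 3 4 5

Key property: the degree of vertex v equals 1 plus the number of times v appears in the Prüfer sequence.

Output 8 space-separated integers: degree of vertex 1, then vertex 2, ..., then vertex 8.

p_1 = 6: count[6] becomes 1
p_2 = 4: count[4] becomes 1
p_3 = 3: count[3] becomes 1
p_4 = 3: count[3] becomes 2
p_5 = 4: count[4] becomes 2
p_6 = 5: count[5] becomes 1
Degrees (1 + count): deg[1]=1+0=1, deg[2]=1+0=1, deg[3]=1+2=3, deg[4]=1+2=3, deg[5]=1+1=2, deg[6]=1+1=2, deg[7]=1+0=1, deg[8]=1+0=1

Answer: 1 1 3 3 2 2 1 1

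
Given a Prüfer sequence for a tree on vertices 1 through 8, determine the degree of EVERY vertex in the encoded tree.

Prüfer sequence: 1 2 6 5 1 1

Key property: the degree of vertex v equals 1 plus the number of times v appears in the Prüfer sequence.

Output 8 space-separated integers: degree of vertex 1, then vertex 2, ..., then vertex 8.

p_1 = 1: count[1] becomes 1
p_2 = 2: count[2] becomes 1
p_3 = 6: count[6] becomes 1
p_4 = 5: count[5] becomes 1
p_5 = 1: count[1] becomes 2
p_6 = 1: count[1] becomes 3
Degrees (1 + count): deg[1]=1+3=4, deg[2]=1+1=2, deg[3]=1+0=1, deg[4]=1+0=1, deg[5]=1+1=2, deg[6]=1+1=2, deg[7]=1+0=1, deg[8]=1+0=1

Answer: 4 2 1 1 2 2 1 1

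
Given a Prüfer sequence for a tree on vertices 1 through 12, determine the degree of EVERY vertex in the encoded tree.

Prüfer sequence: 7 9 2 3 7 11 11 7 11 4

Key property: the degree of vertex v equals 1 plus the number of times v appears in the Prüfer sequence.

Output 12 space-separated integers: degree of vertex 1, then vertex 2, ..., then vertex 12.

Answer: 1 2 2 2 1 1 4 1 2 1 4 1

Derivation:
p_1 = 7: count[7] becomes 1
p_2 = 9: count[9] becomes 1
p_3 = 2: count[2] becomes 1
p_4 = 3: count[3] becomes 1
p_5 = 7: count[7] becomes 2
p_6 = 11: count[11] becomes 1
p_7 = 11: count[11] becomes 2
p_8 = 7: count[7] becomes 3
p_9 = 11: count[11] becomes 3
p_10 = 4: count[4] becomes 1
Degrees (1 + count): deg[1]=1+0=1, deg[2]=1+1=2, deg[3]=1+1=2, deg[4]=1+1=2, deg[5]=1+0=1, deg[6]=1+0=1, deg[7]=1+3=4, deg[8]=1+0=1, deg[9]=1+1=2, deg[10]=1+0=1, deg[11]=1+3=4, deg[12]=1+0=1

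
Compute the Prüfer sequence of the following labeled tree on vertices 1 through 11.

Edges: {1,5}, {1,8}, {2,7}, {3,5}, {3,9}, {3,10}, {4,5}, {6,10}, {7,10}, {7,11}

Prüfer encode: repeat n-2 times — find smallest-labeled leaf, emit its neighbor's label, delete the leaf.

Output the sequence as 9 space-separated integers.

Step 1: leaves = {2,4,6,8,9,11}. Remove smallest leaf 2, emit neighbor 7.
Step 2: leaves = {4,6,8,9,11}. Remove smallest leaf 4, emit neighbor 5.
Step 3: leaves = {6,8,9,11}. Remove smallest leaf 6, emit neighbor 10.
Step 4: leaves = {8,9,11}. Remove smallest leaf 8, emit neighbor 1.
Step 5: leaves = {1,9,11}. Remove smallest leaf 1, emit neighbor 5.
Step 6: leaves = {5,9,11}. Remove smallest leaf 5, emit neighbor 3.
Step 7: leaves = {9,11}. Remove smallest leaf 9, emit neighbor 3.
Step 8: leaves = {3,11}. Remove smallest leaf 3, emit neighbor 10.
Step 9: leaves = {10,11}. Remove smallest leaf 10, emit neighbor 7.
Done: 2 vertices remain (7, 11). Sequence = [7 5 10 1 5 3 3 10 7]

Answer: 7 5 10 1 5 3 3 10 7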